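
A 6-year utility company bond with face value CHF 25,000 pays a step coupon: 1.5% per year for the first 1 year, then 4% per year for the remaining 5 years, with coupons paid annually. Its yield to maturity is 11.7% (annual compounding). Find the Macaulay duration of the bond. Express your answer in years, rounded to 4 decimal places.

5.4594 years

Periodic yield y = 0.117. Discount each cash flow and weight by its year:
  t   CF        PV=CF/(1+0.117)^t    t·PV
  1       375.00       335.7207       335.7207
  2     1,000.00       801.4818     1,602.9636
  3     1,000.00       717.5307     2,152.5921
  4     1,000.00       642.3730     2,569.4922
  5     1,000.00       575.0878     2,875.4389
  6    26,000.00    13,386.1075    80,316.6452
  Σ                 16,458.3015    89,852.8525
Price P = Σ PV = 16,458.3015.
Macaulay duration = Σ(t·PV) / P = 89,852.8525 / 16,458.3015 = 5.45942 years.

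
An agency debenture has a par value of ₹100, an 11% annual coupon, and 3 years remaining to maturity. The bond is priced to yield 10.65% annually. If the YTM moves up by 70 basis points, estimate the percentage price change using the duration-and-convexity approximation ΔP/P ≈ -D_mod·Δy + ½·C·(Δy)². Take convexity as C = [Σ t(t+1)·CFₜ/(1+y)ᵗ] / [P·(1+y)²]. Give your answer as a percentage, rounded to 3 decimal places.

-1.696%

With y = 0.1065:
  t   CF        PV=CF/(1+0.1065)^t    t·PV        t(t+1)·PV
  1        11.00         9.9413         9.9413          19.8825
  2        11.00         8.9844        17.9688          53.9065
  3       111.00        81.9349       245.8046         983.2183
  Σ                    100.8605       273.7147       1,057.0073
P = 100.8605; D_Mac = 2.71379 yrs; D_mod = 2.45259 yrs; C = 8.55961.
Duration effect: -2.45259 × (+0.007) = -0.017168
Convexity effect: 0.5 × 8.55961 × (0.007)² = +0.0002097
ΔP/P ≈ -0.017168 + 0.0002097 = -0.016958 = -1.6958%.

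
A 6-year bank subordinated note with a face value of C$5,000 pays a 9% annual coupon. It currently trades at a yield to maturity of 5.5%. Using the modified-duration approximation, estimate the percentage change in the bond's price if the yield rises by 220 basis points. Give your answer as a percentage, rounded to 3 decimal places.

-10.392%

Periodic yield y = 0.055. Modified duration first:
  t   CF        PV=CF/(1+0.055)^t    t·PV
  1       450.00       426.5403       426.5403
  2       450.00       404.3036       808.6072
  3       450.00       383.2261     1,149.6784
  4       450.00       363.2475     1,452.9901
  5       450.00       344.3105     1,721.5523
  6     5,450.00     3,952.5898    23,715.5387
  Σ                  5,874.2178    29,274.9071
P = 5,874.2178; D_Mac = 4.98363 yrs; D_mod = 4.98363/(1+0.055) = 4.72382 yrs.
ΔP/P ≈ -D_mod · Δy = -4.72382 × (+0.022) = -0.103924 = -10.3924%.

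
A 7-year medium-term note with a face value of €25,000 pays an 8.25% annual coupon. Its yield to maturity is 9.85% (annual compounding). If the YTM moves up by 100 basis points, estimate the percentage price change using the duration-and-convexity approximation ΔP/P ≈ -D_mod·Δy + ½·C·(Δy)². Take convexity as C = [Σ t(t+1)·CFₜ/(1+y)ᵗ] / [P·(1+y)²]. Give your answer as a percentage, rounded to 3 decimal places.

-4.860%

With y = 0.0985:
  t   CF        PV=CF/(1+0.0985)^t    t·PV        t(t+1)·PV
  1     2,062.50     1,877.5603     1,877.5603       3,755.1206
  2     2,062.50     1,709.2037     3,418.4075      10,255.2224
  3     2,062.50     1,555.9433     4,667.8300      18,671.3199
  4     2,062.50     1,416.4254     5,665.7017      28,328.5084
  5     2,062.50     1,289.4178     6,447.0888      38,682.5331
  6     2,062.50     1,173.7986     7,042.7916      49,299.5415
  7    27,062.50    14,020.6286    98,144.4001     785,155.2011
  Σ                 23,042.9778   127,263.7801     934,147.4470
P = 23,042.9778; D_Mac = 5.52289 yrs; D_mod = 5.02766 yrs; C = 33.59516.
Duration effect: -5.02766 × (+0.01) = -0.050277
Convexity effect: 0.5 × 33.59516 × (0.01)² = +0.0016798
ΔP/P ≈ -0.050277 + 0.0016798 = -0.048597 = -4.8597%.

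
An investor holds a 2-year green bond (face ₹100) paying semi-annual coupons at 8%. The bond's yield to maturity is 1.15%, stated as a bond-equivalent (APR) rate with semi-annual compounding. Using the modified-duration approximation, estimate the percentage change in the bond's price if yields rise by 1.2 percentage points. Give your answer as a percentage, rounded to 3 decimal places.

Periodic yield y = 0.00575. Modified duration first:
  t   CF        PV=CF/(1+0.00575)^t    t·PV
  1         4.00         3.9771         3.9771
  2         4.00         3.9544         7.9088
  3         4.00         3.9318        11.7954
  4       104.00       101.6420       406.5680
  Σ                    113.5053       430.2493
P = 113.5053; D_Mac = 3.79057 half-year periods = 1.89528 yrs; D_mod = 1.89528/(1+0.00575) = 1.88445 yrs.
ΔP/P ≈ -D_mod · Δy = -1.88445 × (+0.012) = -0.022613 = -2.2613%.

-2.261%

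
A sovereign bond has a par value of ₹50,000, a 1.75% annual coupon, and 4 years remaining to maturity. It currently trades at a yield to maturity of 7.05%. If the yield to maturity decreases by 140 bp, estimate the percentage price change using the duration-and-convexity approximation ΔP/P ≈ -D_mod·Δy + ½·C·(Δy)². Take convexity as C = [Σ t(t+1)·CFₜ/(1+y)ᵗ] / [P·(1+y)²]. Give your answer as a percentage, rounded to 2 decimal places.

+5.25%

With y = 0.0705:
  t   CF        PV=CF/(1+0.0705)^t    t·PV        t(t+1)·PV
  1       875.00       817.3751       817.3751       1,634.7501
  2       875.00       763.5451     1,527.0903       4,581.2708
  3       875.00       713.2603     2,139.7808       8,559.1233
  4    50,875.00    38,739.8322   154,959.3290     774,796.6448
  Σ                 41,034.0127   159,443.5751     789,571.7890
P = 41,034.0127; D_Mac = 3.88564 yrs; D_mod = 3.62975 yrs; C = 16.79091.
Duration effect: -3.62975 × (-0.014) = +0.050816
Convexity effect: 0.5 × 16.79091 × (-0.014)² = +0.0016455
ΔP/P ≈ +0.050816 + 0.0016455 = +0.052462 = +5.2462%.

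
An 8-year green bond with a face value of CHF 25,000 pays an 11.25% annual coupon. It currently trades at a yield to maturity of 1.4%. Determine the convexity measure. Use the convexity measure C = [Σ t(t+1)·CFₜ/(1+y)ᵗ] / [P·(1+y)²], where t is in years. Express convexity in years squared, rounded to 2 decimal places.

With y = 0.014:
  t   CF        PV=CF/(1+0.014)^t    t·PV        t(t+1)·PV
  1     2,812.50     2,773.6686     2,773.6686       5,547.3373
  2     2,812.50     2,735.3734     5,470.7468      16,412.2405
  3     2,812.50     2,697.6069     8,092.8207      32,371.2830
  4     2,812.50     2,660.3618    10,641.4474      53,207.2370
  5     2,812.50     2,623.6310    13,118.1551      78,708.9304
  6     2,812.50     2,587.4073    15,524.4439     108,671.1071
  7     2,812.50     2,551.6837    17,861.7862     142,894.2894
  8    27,812.50    24,884.9280   199,079.4239   1,791,714.8152
  Σ                 43,514.6609   272,562.4926   2,229,527.2399
P = 43,514.6609.
Convexity = Σ t(t+1)·PV / [P·(1+y)²] = 2,229,527.2399 / (43,514.6609 × 1.028196) = 49.83119.

49.83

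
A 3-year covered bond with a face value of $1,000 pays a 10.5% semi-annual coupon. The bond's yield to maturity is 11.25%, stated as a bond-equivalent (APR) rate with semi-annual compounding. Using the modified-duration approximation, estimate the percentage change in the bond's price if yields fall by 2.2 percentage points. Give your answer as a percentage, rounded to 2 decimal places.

+5.51%

Periodic yield y = 0.05625. Modified duration first:
  t   CF        PV=CF/(1+0.05625)^t    t·PV
  1        52.50        49.7041        49.7041
  2        52.50        47.0572        94.1144
  3        52.50        44.5512       133.6535
  4        52.50        42.1786       168.7145
  5        52.50        39.9324       199.6621
  6     1,052.50       757.9172     4,547.5033
  Σ                    981.3408     5,193.3519
P = 981.3408; D_Mac = 5.29210 half-year periods = 2.64605 yrs; D_mod = 2.64605/(1+0.05625) = 2.50514 yrs.
ΔP/P ≈ -D_mod · Δy = -2.50514 × (-0.022) = +0.055113 = +5.5113%.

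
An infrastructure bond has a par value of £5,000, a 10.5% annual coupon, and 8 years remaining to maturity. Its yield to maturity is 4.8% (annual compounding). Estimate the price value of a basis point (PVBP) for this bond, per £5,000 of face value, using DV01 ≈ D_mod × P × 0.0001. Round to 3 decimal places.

£4.012

Periodic yield y = 0.048.
  t   CF        PV=CF/(1+0.048)^t    t·PV
  1       525.00       500.9542       500.9542
  2       525.00       478.0097       956.0195
  3       525.00       456.1162     1,368.3485
  4       525.00       435.2253     1,740.9014
  5       525.00       415.2914     2,076.4568
  6       525.00       396.2704     2,377.6223
  7       525.00       378.1206     2,646.8441
  8     5,525.00     3,797.0125    30,376.0996
  Σ                  6,857.0002    42,043.2462
P = 6,857.0002; D_Mac = 6.13143 yrs; D_mod = 5.85061 yrs.
DV01 ≈ 5.85061 × 6,857.0002 × 0.0001 = 4.011760.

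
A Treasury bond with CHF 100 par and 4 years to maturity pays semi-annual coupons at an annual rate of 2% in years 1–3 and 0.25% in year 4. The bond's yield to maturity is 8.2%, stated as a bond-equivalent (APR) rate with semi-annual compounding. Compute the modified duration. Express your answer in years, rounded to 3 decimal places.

3.693 years

Periodic yield y = 0.041. First find Macaulay duration:
  t   CF        PV=CF/(1+0.041)^t    t·PV
  1        1.000         0.9606         0.9606
  2        1.000         0.9228         1.8456
  3        1.000         0.8864         2.6593
  4        1.000         0.8515         3.4061
  5        1.000         0.8180         4.0899
  6        1.000         0.7858         4.7146
  7        0.125         0.0944         0.6605
  8      100.125        72.6000       580.8001
  Σ                     77.9195       599.1367
P = 77.9195; Macaulay duration = 599.1367 / 77.9195 = 7.68918 half-year periods = 3.84459 years.
Modified duration = D_Mac / (1 + y) = 3.84459 / 1.041 = 3.69317 years.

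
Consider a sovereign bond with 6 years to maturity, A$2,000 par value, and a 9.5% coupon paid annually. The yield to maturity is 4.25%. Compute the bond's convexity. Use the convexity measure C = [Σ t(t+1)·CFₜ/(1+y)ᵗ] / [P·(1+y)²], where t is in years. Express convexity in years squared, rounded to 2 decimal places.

With y = 0.0425:
  t   CF        PV=CF/(1+0.0425)^t    t·PV        t(t+1)·PV
  1       190.00       182.2542       182.2542         364.5084
  2       190.00       174.8242       349.6483       1,048.9450
  3       190.00       167.6970       503.0911       2,012.3645
  4       190.00       160.8605       643.4419       3,217.2095
  5       190.00       154.3026       771.5131       4,629.0784
  6     2,190.00     1,706.0342    10,236.2052      71,653.4364
  Σ                  2,545.9727    12,686.1538      82,925.5423
P = 2,545.9727.
Convexity = Σ t(t+1)·PV / [P·(1+y)²] = 82,925.5423 / (2,545.9727 × 1.086806) = 29.96970.

29.97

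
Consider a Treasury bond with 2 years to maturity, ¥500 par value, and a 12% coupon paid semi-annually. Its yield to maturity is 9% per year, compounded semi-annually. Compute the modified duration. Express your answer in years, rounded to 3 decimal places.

1.762 years

Periodic yield y = 0.045. First find Macaulay duration:
  t   CF        PV=CF/(1+0.045)^t    t·PV
  1        30.00        28.7081        28.7081
  2        30.00        27.4719        54.9438
  3        30.00        26.2889        78.8667
  4       530.00       444.4375     1,777.7500
  Σ                    526.9064     1,940.2687
P = 526.9064; Macaulay duration = 1,940.2687 / 526.9064 = 3.68238 half-year periods = 1.84119 years.
Modified duration = D_Mac / (1 + y) = 1.84119 / 1.045 = 1.76190 years.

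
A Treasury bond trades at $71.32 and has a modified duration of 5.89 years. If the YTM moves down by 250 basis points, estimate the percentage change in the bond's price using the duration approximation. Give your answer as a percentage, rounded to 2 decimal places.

+14.73%

Duration approximation: ΔP/P ≈ -D_mod · Δy = -5.89 × (-0.025) = +0.147250.
As a percentage: +14.7250%.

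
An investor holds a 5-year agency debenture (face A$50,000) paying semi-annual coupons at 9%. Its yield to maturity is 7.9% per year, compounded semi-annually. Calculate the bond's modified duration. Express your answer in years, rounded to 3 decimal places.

Periodic yield y = 0.0395. First find Macaulay duration:
  t   CF        PV=CF/(1+0.0395)^t    t·PV
  1     2,250.00     2,164.5022     2,164.5022
  2     2,250.00     2,082.2532     4,164.5063
  3     2,250.00     2,003.1295     6,009.3886
  4     2,250.00     1,927.0126     7,708.0502
  5     2,250.00     1,853.7879     9,268.9396
  6     2,250.00     1,783.3458    10,700.0746
  7     2,250.00     1,715.5803    12,009.0624
  8     2,250.00     1,650.3899    13,203.1196
  9     2,250.00     1,587.6767    14,289.0904
  10   52,250.00    35,468.3804   354,683.8044
  Σ                 52,236.0586   434,200.5384
P = 52,236.0586; Macaulay duration = 434,200.5384 / 52,236.0586 = 8.31228 half-year periods = 4.15614 years.
Modified duration = D_Mac / (1 + y) = 4.15614 / 1.0395 = 3.99821 years.

3.998 years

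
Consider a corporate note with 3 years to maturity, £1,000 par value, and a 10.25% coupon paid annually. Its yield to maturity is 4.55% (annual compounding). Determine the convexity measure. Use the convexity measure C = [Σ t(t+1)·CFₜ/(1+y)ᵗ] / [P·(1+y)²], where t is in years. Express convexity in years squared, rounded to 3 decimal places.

9.758

With y = 0.0455:
  t   CF        PV=CF/(1+0.0455)^t    t·PV        t(t+1)·PV
  1       102.50        98.0392        98.0392         196.0784
  2       102.50        93.7726       187.5451         562.6354
  3     1,102.50       964.7316     2,894.1947      11,576.7787
  Σ                  1,156.5433     3,179.7790      12,335.4925
P = 1,156.5433.
Convexity = Σ t(t+1)·PV / [P·(1+y)²] = 12,335.4925 / (1,156.5433 × 1.093070) = 9.75768.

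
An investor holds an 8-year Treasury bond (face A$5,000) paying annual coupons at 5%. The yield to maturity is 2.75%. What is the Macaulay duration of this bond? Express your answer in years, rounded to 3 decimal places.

Periodic yield y = 0.0275. Discount each cash flow and weight by its year:
  t   CF        PV=CF/(1+0.0275)^t    t·PV
  1       250.00       243.3090       243.3090
  2       250.00       236.7971       473.5942
  3       250.00       230.4594       691.3783
  4       250.00       224.2914       897.1657
  5       250.00       218.2885     1,091.4425
  6       250.00       212.4462     1,274.6774
  7       250.00       206.7603     1,447.3222
  8     5,250.00     4,225.7584    33,806.0669
  Σ                  5,798.1104    39,924.9562
Price P = Σ PV = 5,798.1104.
Macaulay duration = Σ(t·PV) / P = 39,924.9562 / 5,798.1104 = 6.88586 years.

6.886 years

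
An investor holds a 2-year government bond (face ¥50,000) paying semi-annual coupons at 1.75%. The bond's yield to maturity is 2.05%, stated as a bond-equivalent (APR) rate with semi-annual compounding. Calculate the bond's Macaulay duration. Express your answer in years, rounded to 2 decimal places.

Periodic yield y = 0.01025. Discount each cash flow and weight by its period:
  t   CF        PV=CF/(1+0.01025)^t    t·PV
  1       437.50       433.0611       433.0611
  2       437.50       428.6673       857.3346
  3       437.50       424.3180     1,272.9541
  4    50,437.50    48,421.4863   193,685.9450
  Σ                 49,707.5327   196,249.2948
Price P = Σ PV = 49,707.5327.
Macaulay duration = Σ(t·PV) / P = 196,249.2948 / 49,707.5327 = 3.94808 half-year periods.
In years: 3.94808 / 2 = 1.97404 years.

1.97 years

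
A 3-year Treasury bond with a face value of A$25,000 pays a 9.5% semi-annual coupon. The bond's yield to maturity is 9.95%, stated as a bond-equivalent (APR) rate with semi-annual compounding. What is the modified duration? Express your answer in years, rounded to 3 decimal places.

2.551 years

Periodic yield y = 0.04975. First find Macaulay duration:
  t   CF        PV=CF/(1+0.04975)^t    t·PV
  1     1,187.50     1,131.2217     1,131.2217
  2     1,187.50     1,077.6106     2,155.2212
  3     1,187.50     1,026.5402     3,079.6207
  4     1,187.50       977.8902     3,911.5607
  5     1,187.50       931.5458     4,657.7289
  6    26,187.50    19,569.4554   117,416.7326
  Σ                 24,714.2639   132,352.0857
P = 24,714.2639; Macaulay duration = 132,352.0857 / 24,714.2639 = 5.35529 half-year periods = 2.67765 years.
Modified duration = D_Mac / (1 + y) = 2.67765 / 1.04975 = 2.55075 years.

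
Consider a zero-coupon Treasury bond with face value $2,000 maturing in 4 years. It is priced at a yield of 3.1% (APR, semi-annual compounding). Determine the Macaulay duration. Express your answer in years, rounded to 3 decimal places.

4.000 years

A zero-coupon bond has a single cash flow at maturity, so its Macaulay duration equals its maturity: 4 years.
(Equivalently: 8 semi-annual periods ÷ 2 = 4 years.)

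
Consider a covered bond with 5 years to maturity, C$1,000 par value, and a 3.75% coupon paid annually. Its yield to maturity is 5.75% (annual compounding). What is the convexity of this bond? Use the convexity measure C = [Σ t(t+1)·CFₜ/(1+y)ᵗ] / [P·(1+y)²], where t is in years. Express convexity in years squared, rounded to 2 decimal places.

With y = 0.0575:
  t   CF        PV=CF/(1+0.0575)^t    t·PV        t(t+1)·PV
  1        37.50        35.4610        35.4610          70.9220
  2        37.50        33.5329        67.0657         201.1971
  3        37.50        31.7096        95.1287         380.5147
  4        37.50        29.9854       119.9416         599.7079
  5     1,037.50       784.4879     3,922.4393      23,534.6357
  Σ                    915.1767     4,240.0362      24,786.9773
P = 915.1767.
Convexity = Σ t(t+1)·PV / [P·(1+y)²] = 24,786.9773 / (915.1767 × 1.118306) = 24.21909.

24.22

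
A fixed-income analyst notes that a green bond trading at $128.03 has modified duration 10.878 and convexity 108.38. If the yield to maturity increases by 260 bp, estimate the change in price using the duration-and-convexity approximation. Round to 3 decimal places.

Duration effect: -D_mod·Δy = -10.878 × (+0.026) = -0.282828
Convexity effect: ½·C·(Δy)² = 0.5 × 108.38 × (0.026)² = +0.03663244
ΔP/P ≈ -0.282828 + 0.03663244 = -0.24619556
ΔP ≈ 128.03 × (-0.24619556) = -31.5204175468.

-$31.520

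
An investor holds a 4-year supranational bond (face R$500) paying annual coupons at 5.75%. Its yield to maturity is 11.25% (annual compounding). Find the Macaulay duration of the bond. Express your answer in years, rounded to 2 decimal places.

3.65 years

Periodic yield y = 0.1125. Discount each cash flow and weight by its year:
  t   CF        PV=CF/(1+0.1125)^t    t·PV
  1        28.75        25.8427        25.8427
  2        28.75        23.2294        46.4588
  3        28.75        20.8804        62.6411
  4       528.75       345.1837     1,380.7349
  Σ                    415.1362     1,515.6774
Price P = Σ PV = 415.1362.
Macaulay duration = Σ(t·PV) / P = 1,515.6774 / 415.1362 = 3.65104 years.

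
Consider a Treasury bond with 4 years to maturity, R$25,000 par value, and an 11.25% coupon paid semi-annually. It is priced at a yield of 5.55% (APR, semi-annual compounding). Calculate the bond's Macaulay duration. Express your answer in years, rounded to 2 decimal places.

Periodic yield y = 0.02775. Discount each cash flow and weight by its period:
  t   CF        PV=CF/(1+0.02775)^t    t·PV
  1     1,406.25     1,368.2802     1,368.2802
  2     1,406.25     1,331.3357     2,662.6713
  3     1,406.25     1,295.3886     3,886.1659
  4     1,406.25     1,260.4122     5,041.6487
  5     1,406.25     1,226.3801     6,131.9007
  6     1,406.25     1,193.2670     7,159.6019
  7     1,406.25     1,161.0479     8,127.3353
  8    26,406.25    21,213.2323   169,705.8581
  Σ                 30,049.3440   204,083.4621
Price P = Σ PV = 30,049.3440.
Macaulay duration = Σ(t·PV) / P = 204,083.4621 / 30,049.3440 = 6.79161 half-year periods.
In years: 6.79161 / 2 = 3.39581 years.

3.40 years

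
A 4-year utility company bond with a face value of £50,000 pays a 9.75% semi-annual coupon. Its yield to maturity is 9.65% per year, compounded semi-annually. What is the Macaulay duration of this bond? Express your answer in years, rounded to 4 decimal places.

3.4075 years

Periodic yield y = 0.04825. Discount each cash flow and weight by its period:
  t   CF        PV=CF/(1+0.04825)^t    t·PV
  1     2,437.50     2,325.3041     2,325.3041
  2     2,437.50     2,218.2724     4,436.5449
  3     2,437.50     2,116.1674     6,348.5021
  4     2,437.50     2,018.7621     8,075.0484
  5     2,437.50     1,925.8403     9,629.2015
  6     2,437.50     1,837.1956    11,023.1736
  7     2,437.50     1,752.6312    12,268.4181
  8    52,437.50    35,968.5566   287,748.4524
  Σ                 50,162.7296   341,854.6450
Price P = Σ PV = 50,162.7296.
Macaulay duration = Σ(t·PV) / P = 341,854.6450 / 50,162.7296 = 6.81491 half-year periods.
In years: 6.81491 / 2 = 3.40746 years.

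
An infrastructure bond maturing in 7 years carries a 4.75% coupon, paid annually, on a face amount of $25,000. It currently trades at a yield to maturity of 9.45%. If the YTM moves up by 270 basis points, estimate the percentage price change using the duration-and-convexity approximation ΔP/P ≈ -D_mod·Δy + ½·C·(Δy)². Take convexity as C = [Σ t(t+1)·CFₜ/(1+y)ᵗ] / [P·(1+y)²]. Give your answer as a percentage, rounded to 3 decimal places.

With y = 0.0945:
  t   CF        PV=CF/(1+0.0945)^t    t·PV        t(t+1)·PV
  1     1,187.50     1,084.9703     1,084.9703       2,169.9406
  2     1,187.50       991.2931     1,982.5862       5,947.7586
  3     1,187.50       905.7041     2,717.1122      10,868.4489
  4     1,187.50       827.5049     3,310.0195      16,550.0973
  5     1,187.50       756.0574     3,780.2872      22,681.7231
  6     1,187.50       690.7788     4,144.6730      29,012.7111
  7    26,187.50    13,918.2194    97,427.5360     779,420.2878
  Σ                 19,174.5280   114,447.1844     866,650.9673
P = 19,174.5280; D_Mac = 5.96871 yrs; D_mod = 5.45337 yrs; C = 37.73010.
Duration effect: -5.45337 × (+0.027) = -0.147241
Convexity effect: 0.5 × 37.73010 × (0.027)² = +0.0137526
ΔP/P ≈ -0.147241 + 0.0137526 = -0.133488 = -13.3488%.

-13.349%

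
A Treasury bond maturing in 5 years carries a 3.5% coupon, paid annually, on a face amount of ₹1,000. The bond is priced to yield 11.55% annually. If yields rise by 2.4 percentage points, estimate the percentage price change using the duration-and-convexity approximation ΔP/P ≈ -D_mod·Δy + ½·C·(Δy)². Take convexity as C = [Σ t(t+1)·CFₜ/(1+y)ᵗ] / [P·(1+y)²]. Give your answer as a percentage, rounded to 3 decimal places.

-9.275%

With y = 0.1155:
  t   CF        PV=CF/(1+0.1155)^t    t·PV        t(t+1)·PV
  1        35.00        31.3761        31.3761          62.7521
  2        35.00        28.1274        56.2547         168.7641
  3        35.00        25.2150        75.6451         302.5802
  4        35.00        22.6042        90.4169         452.0846
  5     1,035.00       599.2285     2,996.1426      17,976.8557
  Σ                    706.5512     3,249.8354      18,963.0368
P = 706.5512; D_Mac = 4.59958 yrs; D_mod = 4.12333 yrs; C = 21.56876.
Duration effect: -4.12333 × (+0.024) = -0.098960
Convexity effect: 0.5 × 21.56876 × (0.024)² = +0.0062118
ΔP/P ≈ -0.098960 + 0.0062118 = -0.092748 = -9.2748%.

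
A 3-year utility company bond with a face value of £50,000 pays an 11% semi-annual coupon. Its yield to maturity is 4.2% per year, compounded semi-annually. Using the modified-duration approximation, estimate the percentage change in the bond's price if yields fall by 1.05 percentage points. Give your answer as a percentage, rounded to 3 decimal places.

+2.745%

Periodic yield y = 0.021. Modified duration first:
  t   CF        PV=CF/(1+0.021)^t    t·PV
  1     2,750.00     2,693.4378     2,693.4378
  2     2,750.00     2,638.0390     5,276.0780
  3     2,750.00     2,583.7796     7,751.3388
  4     2,750.00     2,530.6363    10,122.5450
  5     2,750.00     2,478.5859    12,392.9297
  6    52,750.00    46,565.9011   279,395.4066
  Σ                 59,490.3797   317,631.7360
P = 59,490.3797; D_Mac = 5.33921 half-year periods = 2.66961 yrs; D_mod = 2.66961/(1+0.021) = 2.61470 yrs.
ΔP/P ≈ -D_mod · Δy = -2.61470 × (-0.0105) = +0.027454 = +2.7454%.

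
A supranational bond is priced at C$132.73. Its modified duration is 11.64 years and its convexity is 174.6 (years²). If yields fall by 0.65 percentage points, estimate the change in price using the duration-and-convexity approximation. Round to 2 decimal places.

+C$10.53

Duration effect: -D_mod·Δy = -11.64 × (-0.0065) = +0.075660
Convexity effect: ½·C·(Δy)² = 0.5 × 174.6 × (-0.0065)² = +0.003688425
ΔP/P ≈ +0.075660 + 0.003688425 = +0.079348425
ΔP ≈ 132.73 × (+0.079348425) = +10.53191645025.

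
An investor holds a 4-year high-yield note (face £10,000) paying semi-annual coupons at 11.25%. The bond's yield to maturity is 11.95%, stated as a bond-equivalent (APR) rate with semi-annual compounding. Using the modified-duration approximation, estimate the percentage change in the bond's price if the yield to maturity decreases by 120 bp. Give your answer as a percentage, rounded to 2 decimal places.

Periodic yield y = 0.05975. Modified duration first:
  t   CF        PV=CF/(1+0.05975)^t    t·PV
  1       562.50       530.7856       530.7856
  2       562.50       500.8592     1,001.7184
  3       562.50       472.6202     1,417.8605
  4       562.50       445.9733     1,783.8931
  5       562.50       420.8287     2,104.1437
  6       562.50       397.1019     2,382.6115
  7       562.50       374.7128     2,622.9897
  8    10,562.50     6,639.5603    53,116.4825
  Σ                  9,782.4420    64,960.4850
P = 9,782.4420; D_Mac = 6.64052 half-year periods = 3.32026 yrs; D_mod = 3.32026/(1+0.05975) = 3.13306 yrs.
ΔP/P ≈ -D_mod · Δy = -3.13306 × (-0.012) = +0.037597 = +3.7597%.

+3.76%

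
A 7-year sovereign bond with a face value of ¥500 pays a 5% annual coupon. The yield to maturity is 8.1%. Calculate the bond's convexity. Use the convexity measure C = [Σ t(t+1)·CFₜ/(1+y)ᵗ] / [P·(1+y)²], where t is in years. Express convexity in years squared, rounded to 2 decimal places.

38.73

With y = 0.081:
  t   CF        PV=CF/(1+0.081)^t    t·PV        t(t+1)·PV
  1        25.00        23.1267        23.1267          46.2535
  2        25.00        21.3938        42.7877         128.3630
  3        25.00        19.7908        59.3723         237.4894
  4        25.00        18.3078        73.2314         366.1569
  5        25.00        16.9360        84.6801         508.0808
  6        25.00        15.6670        94.0020         658.0140
  7       525.00       304.3543     2,130.4801      17,043.8409
  Σ                    419.5765     2,507.6804      18,988.1985
P = 419.5765.
Convexity = Σ t(t+1)·PV / [P·(1+y)²] = 18,988.1985 / (419.5765 × 1.168561) = 38.72765.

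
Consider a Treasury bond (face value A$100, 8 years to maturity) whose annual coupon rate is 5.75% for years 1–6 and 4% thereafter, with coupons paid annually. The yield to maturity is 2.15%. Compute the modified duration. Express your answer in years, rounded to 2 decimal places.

6.64 years

Periodic yield y = 0.0215. First find Macaulay duration:
  t   CF        PV=CF/(1+0.0215)^t    t·PV
  1         5.75         5.6290         5.6290
  2         5.75         5.5105        11.0210
  3         5.75         5.3945        16.1836
  4         5.75         5.2810        21.1239
  5         5.75         5.1698        25.8491
  6         5.75         5.0610        30.3661
  7         4.00         3.4466        24.1262
  8       104.00        87.7256       701.8048
  Σ                    123.2180       836.1037
P = 123.2180; Macaulay duration = 836.1037 / 123.2180 = 6.78556 years.
Modified duration = D_Mac / (1 + y) = 6.78556 / 1.0215 = 6.64274 years.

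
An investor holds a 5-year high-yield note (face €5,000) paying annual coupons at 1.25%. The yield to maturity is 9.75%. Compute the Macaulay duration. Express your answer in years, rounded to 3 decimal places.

4.846 years

Periodic yield y = 0.0975. Discount each cash flow and weight by its year:
  t   CF        PV=CF/(1+0.0975)^t    t·PV
  1        62.50        56.9476        56.9476
  2        62.50        51.8885       103.7770
  3        62.50        47.2788       141.8364
  4        62.50        43.0786       172.3145
  5     5,062.50     3,179.3797    15,896.8983
  Σ                  3,378.5732    16,371.7738
Price P = Σ PV = 3,378.5732.
Macaulay duration = Σ(t·PV) / P = 16,371.7738 / 3,378.5732 = 4.84577 years.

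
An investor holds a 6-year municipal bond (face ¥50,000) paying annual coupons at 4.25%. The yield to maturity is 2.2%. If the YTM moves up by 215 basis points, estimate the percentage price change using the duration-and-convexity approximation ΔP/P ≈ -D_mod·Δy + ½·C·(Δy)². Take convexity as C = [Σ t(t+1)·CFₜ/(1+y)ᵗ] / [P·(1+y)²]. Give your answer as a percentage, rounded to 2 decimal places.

-10.66%

With y = 0.022:
  t   CF        PV=CF/(1+0.022)^t    t·PV        t(t+1)·PV
  1     2,125.00     2,079.2564     2,079.2564       4,158.5127
  2     2,125.00     2,034.4974     4,068.9948      12,206.9845
  3     2,125.00     1,990.7020     5,972.1059      23,888.4237
  4     2,125.00     1,947.8493     7,791.3972      38,956.9858
  5     2,125.00     1,905.9191     9,529.5953      57,177.5721
  6    52,125.00    45,744.6905   274,468.1427   1,921,276.9992
  Σ                 55,702.9146   303,909.4924   2,057,665.4780
P = 55,702.9146; D_Mac = 5.45590 yrs; D_mod = 5.33845 yrs; C = 35.36674.
Duration effect: -5.33845 × (+0.0215) = -0.114777
Convexity effect: 0.5 × 35.36674 × (0.0215)² = +0.0081741
ΔP/P ≈ -0.114777 + 0.0081741 = -0.106603 = -10.6603%.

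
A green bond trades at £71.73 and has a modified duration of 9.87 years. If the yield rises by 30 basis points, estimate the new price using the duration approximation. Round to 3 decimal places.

Duration approximation: ΔP/P ≈ -D_mod · Δy = -9.87 × (+0.003) = -0.029610.
New price ≈ 71.73 × (1 - 0.029610) = 69.6060747.

£69.606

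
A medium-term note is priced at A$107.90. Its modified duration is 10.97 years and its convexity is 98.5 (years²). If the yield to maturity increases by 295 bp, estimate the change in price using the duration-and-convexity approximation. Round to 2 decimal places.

-A$30.29

Duration effect: -D_mod·Δy = -10.97 × (+0.0295) = -0.323615
Convexity effect: ½·C·(Δy)² = 0.5 × 98.5 × (0.0295)² = +0.0428598125
ΔP/P ≈ -0.323615 + 0.0428598125 = -0.2807551875
ΔP ≈ 107.90 × (-0.2807551875) = -30.29348473125.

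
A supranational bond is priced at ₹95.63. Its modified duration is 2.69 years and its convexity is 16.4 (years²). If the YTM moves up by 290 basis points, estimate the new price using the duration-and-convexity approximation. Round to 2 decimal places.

Duration effect: -D_mod·Δy = -2.69 × (+0.029) = -0.078010
Convexity effect: ½·C·(Δy)² = 0.5 × 16.4 × (0.029)² = +0.0068962
ΔP/P ≈ -0.078010 + 0.0068962 = -0.0711138
New price ≈ 95.63 × (1 - 0.0711138) = 88.829387306.

₹88.83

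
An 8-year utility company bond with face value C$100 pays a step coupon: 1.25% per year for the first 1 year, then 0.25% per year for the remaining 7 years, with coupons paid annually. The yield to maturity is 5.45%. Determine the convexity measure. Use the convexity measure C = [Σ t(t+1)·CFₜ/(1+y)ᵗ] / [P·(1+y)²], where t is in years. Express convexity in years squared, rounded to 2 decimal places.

With y = 0.0545:
  t   CF        PV=CF/(1+0.0545)^t    t·PV        t(t+1)·PV
  1         1.25         1.1854         1.1854           2.3708
  2         0.25         0.2248         0.4497           1.3490
  3         0.25         0.2132         0.6396           2.5585
  4         0.25         0.2022         0.8087           4.0437
  5         0.25         0.1917         0.9587           5.7521
  6         0.25         0.1818         1.0910           7.6368
  7         0.25         0.1724         1.2070           9.6561
  8       100.25        65.5710       524.5679       4,721.1109
  Σ                     67.9426       530.9080       4,754.4779
P = 67.9426.
Convexity = Σ t(t+1)·PV / [P·(1+y)²] = 4,754.4779 / (67.9426 × 1.111970) = 62.93142.

62.93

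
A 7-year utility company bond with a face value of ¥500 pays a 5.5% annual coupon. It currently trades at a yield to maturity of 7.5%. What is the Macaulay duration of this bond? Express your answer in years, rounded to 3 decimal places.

5.929 years

Periodic yield y = 0.075. Discount each cash flow and weight by its year:
  t   CF        PV=CF/(1+0.075)^t    t·PV
  1        27.50        25.5814        25.5814
  2        27.50        23.7966        47.5933
  3        27.50        22.1364        66.4092
  4        27.50        20.5920        82.3681
  5        27.50        19.1554        95.7768
  6        27.50        17.8189       106.9137
  7       527.50       317.9532     2,225.6725
  Σ                    447.0340     2,650.3149
Price P = Σ PV = 447.0340.
Macaulay duration = Σ(t·PV) / P = 2,650.3149 / 447.0340 = 5.92867 years.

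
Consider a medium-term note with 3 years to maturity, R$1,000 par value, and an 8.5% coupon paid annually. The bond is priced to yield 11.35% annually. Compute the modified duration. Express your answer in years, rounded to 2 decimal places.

2.48 years

Periodic yield y = 0.1135. First find Macaulay duration:
  t   CF        PV=CF/(1+0.1135)^t    t·PV
  1        85.00        76.3359        76.3359
  2        85.00        68.5549       137.1098
  3     1,085.00       785.8851     2,357.6554
  Σ                    930.7759     2,571.1011
P = 930.7759; Macaulay duration = 2,571.1011 / 930.7759 = 2.76232 years.
Modified duration = D_Mac / (1 + y) = 2.76232 / 1.1135 = 2.48075 years.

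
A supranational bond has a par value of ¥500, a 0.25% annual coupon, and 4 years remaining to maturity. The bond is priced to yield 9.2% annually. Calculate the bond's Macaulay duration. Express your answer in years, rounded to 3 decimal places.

Periodic yield y = 0.092. Discount each cash flow and weight by its year:
  t   CF        PV=CF/(1+0.092)^t    t·PV
  1         1.25         1.1447         1.1447
  2         1.25         1.0482         2.0965
  3         1.25         0.9599         2.8798
  4       501.25       352.5038     1,410.0153
  Σ                    355.6567     1,416.1363
Price P = Σ PV = 355.6567.
Macaulay duration = Σ(t·PV) / P = 1,416.1363 / 355.6567 = 3.98175 years.

3.982 years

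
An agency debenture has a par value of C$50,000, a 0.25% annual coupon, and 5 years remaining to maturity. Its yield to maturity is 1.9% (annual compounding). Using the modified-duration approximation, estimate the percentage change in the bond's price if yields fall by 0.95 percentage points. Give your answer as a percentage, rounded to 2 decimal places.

+4.64%

Periodic yield y = 0.019. Modified duration first:
  t   CF        PV=CF/(1+0.019)^t    t·PV
  1       125.00       122.6693       122.6693
  2       125.00       120.3820       240.7641
  3       125.00       118.1374       354.4122
  4       125.00       115.9347       463.7386
  5    50,125.00    45,622.9607   228,114.8036
  Σ                 46,100.0841   229,296.3878
P = 46,100.0841; D_Mac = 4.97388 yrs; D_mod = 4.97388/(1+0.019) = 4.88114 yrs.
ΔP/P ≈ -D_mod · Δy = -4.88114 × (-0.0095) = +0.046371 = +4.6371%.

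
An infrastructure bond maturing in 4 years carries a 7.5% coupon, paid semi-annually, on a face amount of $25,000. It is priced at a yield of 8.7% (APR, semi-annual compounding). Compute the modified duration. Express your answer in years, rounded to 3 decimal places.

Periodic yield y = 0.0435. First find Macaulay duration:
  t   CF        PV=CF/(1+0.0435)^t    t·PV
  1       937.50       898.4188       898.4188
  2       937.50       860.9667     1,721.9335
  3       937.50       825.0759     2,475.2278
  4       937.50       790.6813     3,162.7252
  5       937.50       757.7205     3,788.6023
  6       937.50       726.1336     4,356.8018
  7       937.50       695.8636     4,871.0450
  8    25,937.50    18,449.6651   147,597.3207
  Σ                 24,004.5255   168,872.0750
P = 24,004.5255; Macaulay duration = 168,872.0750 / 24,004.5255 = 7.03501 half-year periods = 3.51750 years.
Modified duration = D_Mac / (1 + y) = 3.51750 / 1.0435 = 3.37087 years.

3.371 years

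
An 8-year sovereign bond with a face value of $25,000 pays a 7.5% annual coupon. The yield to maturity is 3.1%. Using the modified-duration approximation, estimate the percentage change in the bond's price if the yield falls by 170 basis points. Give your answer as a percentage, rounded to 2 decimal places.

+10.77%

Periodic yield y = 0.031. Modified duration first:
  t   CF        PV=CF/(1+0.031)^t    t·PV
  1     1,875.00     1,818.6227     1,818.6227
  2     1,875.00     1,763.9405     3,527.8811
  3     1,875.00     1,710.9026     5,132.7077
  4     1,875.00     1,659.4593     6,637.8373
  5     1,875.00     1,609.5629     8,047.8144
  6     1,875.00     1,561.1667     9,367.0002
  7     1,875.00     1,514.2257    10,599.5800
  8    26,875.00    21,051.3112   168,410.4893
  Σ                 32,689.1916   213,541.9326
P = 32,689.1916; D_Mac = 6.53249 yrs; D_mod = 6.53249/(1+0.031) = 6.33608 yrs.
ΔP/P ≈ -D_mod · Δy = -6.33608 × (-0.017) = +0.107713 = +10.7713%.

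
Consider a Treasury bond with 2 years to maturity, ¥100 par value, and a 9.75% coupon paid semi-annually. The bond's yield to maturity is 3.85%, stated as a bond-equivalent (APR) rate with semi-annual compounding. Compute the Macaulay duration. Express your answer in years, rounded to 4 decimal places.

1.8726 years

Periodic yield y = 0.01925. Discount each cash flow and weight by its period:
  t   CF        PV=CF/(1+0.01925)^t    t·PV
  1        4.875         4.7829         4.7829
  2        4.875         4.6926         9.3852
  3        4.875         4.6040        13.8119
  4      104.875        97.1738       388.6951
  Σ                    111.2533       416.6751
Price P = Σ PV = 111.2533.
Macaulay duration = Σ(t·PV) / P = 416.6751 / 111.2533 = 3.74528 half-year periods.
In years: 3.74528 / 2 = 1.87264 years.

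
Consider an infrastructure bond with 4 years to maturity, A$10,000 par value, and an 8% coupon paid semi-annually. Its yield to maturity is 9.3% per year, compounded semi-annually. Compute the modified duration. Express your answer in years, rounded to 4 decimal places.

3.3331 years

Periodic yield y = 0.0465. First find Macaulay duration:
  t   CF        PV=CF/(1+0.0465)^t    t·PV
  1       400.00       382.2265       382.2265
  2       400.00       365.2427       730.4854
  3       400.00       349.0136     1,047.0407
  4       400.00       333.5055     1,334.0222
  5       400.00       318.6866     1,593.4331
  6       400.00       304.5262     1,827.1569
  7       400.00       290.9949     2,036.9642
  8    10,400.00     7,229.6867    57,837.4937
  Σ                  9,573.8826    66,788.8226
P = 9,573.8826; Macaulay duration = 66,788.8226 / 9,573.8826 = 6.97615 half-year periods = 3.48807 years.
Modified duration = D_Mac / (1 + y) = 3.48807 / 1.0465 = 3.33309 years.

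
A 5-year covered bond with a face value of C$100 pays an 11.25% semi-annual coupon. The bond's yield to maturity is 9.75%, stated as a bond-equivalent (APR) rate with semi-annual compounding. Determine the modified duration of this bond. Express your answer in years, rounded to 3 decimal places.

Periodic yield y = 0.04875. First find Macaulay duration:
  t   CF        PV=CF/(1+0.04875)^t    t·PV
  1        5.625         5.3635         5.3635
  2        5.625         5.1142        10.2284
  3        5.625         4.8765        14.6294
  4        5.625         4.6498        18.5992
  5        5.625         4.4337        22.1683
  6        5.625         4.2276        25.3654
  7        5.625         4.0311        28.2174
  8        5.625         3.8437        30.7494
  9        5.625         3.6650        32.9851
  10     105.625        65.6216       656.2163
  Σ                    105.8266       844.5224
P = 105.8266; Macaulay duration = 844.5224 / 105.8266 = 7.98025 half-year periods = 3.99012 years.
Modified duration = D_Mac / (1 + y) = 3.99012 / 1.04875 = 3.80465 years.

3.805 years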